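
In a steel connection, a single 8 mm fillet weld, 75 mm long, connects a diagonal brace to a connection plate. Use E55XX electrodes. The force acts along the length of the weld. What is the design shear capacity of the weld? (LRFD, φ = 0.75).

φR_n ≈ 105 kN

E55XX → F_EXX = 550 MPa.
Effective throat t_e = 0.707 × 8 = 5.656 mm.
Total length L = 75 mm; A_we = 5.656 × 75 = 424.2 mm².
F_nw = 0.6 F_EXX = 0.6 × 550 = 330 MPa.
φR_n = 0.75 × 330 × 424.2 × 10⁻³ = 105 kN.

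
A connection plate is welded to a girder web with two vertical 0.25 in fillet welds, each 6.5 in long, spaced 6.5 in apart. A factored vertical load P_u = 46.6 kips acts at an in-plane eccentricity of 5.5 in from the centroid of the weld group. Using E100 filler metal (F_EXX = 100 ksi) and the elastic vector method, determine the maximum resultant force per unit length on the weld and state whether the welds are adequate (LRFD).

f_max ≈ 9.32 kip/in; NOT adequate

Total weld length L_w = 13 in. Treat welds as unit-width lines.
Polar moment about centroid: J = 2[d³/12 + d(b/2)²] = 2[6.5³/12 + 6.5×3.25²] = 183.1 in³.
Direct shear f_v = P/L_w = 46.6 / 13 = 3.585 kip/in (vertical).
Torsion M = P·e = 46.6 × 5.5 = 256.3 kip·in.
Critical point at (x, y) = (3.25, 3.25) from centroid. f_tx = M·y/J = 4.55 kip/in; f_ty = M·x/J = 4.55 kip/in.
Resultant f_max = √[f_tx² + (f_v + f_ty)²] = √[4.55² + (3.585 + 4.55)²] = 9.32 kip/in.
Capacity per unit length: φr_n = 0.75 × 0.6 × 100 × (0.707 × 0.25) = 7.954 kip/in.
9.32 > 7.954 → NOT adequate.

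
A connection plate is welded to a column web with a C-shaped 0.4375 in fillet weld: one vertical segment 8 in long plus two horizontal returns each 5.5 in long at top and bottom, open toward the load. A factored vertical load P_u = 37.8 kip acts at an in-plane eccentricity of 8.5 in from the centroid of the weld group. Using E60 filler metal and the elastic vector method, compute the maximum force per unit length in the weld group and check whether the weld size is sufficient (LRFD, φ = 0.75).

E60XX → F_EXX = 60 ksi.
Total weld length L_w = 19 in. Treat welds as unit-width lines.
Centroid: x̄ = 2×5.5×2.75 / 19 = 1.592 in from the vertical weld.
Polar moment about centroid: J = I_x + I_y = [8³/12 + 2×5.5×4²] + [8×1.592² + 2(5.5³/12 + 5.5×1.158²)] = 281.4 in³.
Direct shear f_v = P/L_w = 37.8 / 19 = 1.989 kip/in (vertical).
Torsion M = P·e = 37.8 × 8.5 = 321.3 kip·in.
Critical point at (x, y) = (3.908, 4) from centroid. f_tx = M·y/J = 4.567 kip/in; f_ty = M·x/J = 4.462 kip/in.
Resultant f_max = √[f_tx² + (f_v + f_ty)²] = √[4.567² + (1.989 + 4.462)²] = 7.904 kip/in.
Capacity per unit length: φr_n = 0.75 × 0.6 × 60 × (0.707 × 0.4375) = 8.351 kip/in.
7.904 ≤ 8.351 → adequate.

f_max ≈ 7.9 kip/in; adequate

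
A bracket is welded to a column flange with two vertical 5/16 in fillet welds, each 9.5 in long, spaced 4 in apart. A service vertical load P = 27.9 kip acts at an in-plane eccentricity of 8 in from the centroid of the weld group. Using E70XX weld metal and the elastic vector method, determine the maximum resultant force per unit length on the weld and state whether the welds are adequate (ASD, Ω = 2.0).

f_max ≈ 5.98 kip/in; NOT adequate

E70XX → F_EXX = 70 ksi.
Total weld length L_w = 19 in. Treat welds as unit-width lines.
Polar moment about centroid: J = 2[d³/12 + d(b/2)²] = 2[9.5³/12 + 9.5×2²] = 218.9 in³.
Direct shear f_v = P/L_w = 27.9 / 19 = 1.468 kip/in (vertical).
Torsion M = P·e = 27.9 × 8 = 223.2 kip·in.
Critical point at (x, y) = (2, 4.75) from centroid. f_tx = M·y/J = 4.843 kip/in; f_ty = M·x/J = 2.039 kip/in.
Resultant f_max = √[f_tx² + (f_v + f_ty)²] = √[4.843² + (1.468 + 2.039)²] = 5.98 kip/in.
Capacity per unit length: r_n/Ω = (1/2.0) × 0.6 × 70 × (0.707 × 0.3125) = 4.64 kip/in.
5.98 > 4.64 → NOT adequate.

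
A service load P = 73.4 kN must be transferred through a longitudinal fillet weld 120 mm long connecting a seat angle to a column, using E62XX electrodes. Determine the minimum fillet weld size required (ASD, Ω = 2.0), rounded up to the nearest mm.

E62XX → F_EXX = 620 MPa.
Total weld length L = 120 mm.
Required throat t_e = P × Ω / (0.6 F_EXX × L) = 73.4 × 2.0 / (0.6 × 620 × 120 × 10⁻³) = 3.289 mm.
Required leg w = t_e / 0.707 = 4.651 mm → use 5 mm.

w = 5 mm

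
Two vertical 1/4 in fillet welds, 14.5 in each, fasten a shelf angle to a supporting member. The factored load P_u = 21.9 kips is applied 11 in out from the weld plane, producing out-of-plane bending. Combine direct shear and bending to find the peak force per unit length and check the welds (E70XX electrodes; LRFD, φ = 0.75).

E70XX → F_EXX = 70 ksi.
L_w = 2 × 14.5 = 29 in; section modulus (unit throat) S = 2 × L²/6 = 70.08 in².
Direct shear f_v = P/L_w = 21.9/29 = 0.7552 kip/in.
Moment M = P × e = 21.9 × 11 = 240.9 kip·in; bending f_b = M/S = 3.437 kip/in.
f_max = √(f_v² + f_b²) = √(0.7552² + 3.437²) = 3.519 kip/in.
φr_n = 0.75 × 0.6 × 70 × (0.707 × 0.25) = 5.568 kip/in → adequate.

f_max ≈ 3.52 kip/in; adequate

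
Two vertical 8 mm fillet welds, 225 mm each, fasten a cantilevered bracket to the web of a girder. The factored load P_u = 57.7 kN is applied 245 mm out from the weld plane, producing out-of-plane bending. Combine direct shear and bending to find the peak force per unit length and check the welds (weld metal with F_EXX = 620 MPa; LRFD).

L_w = 2 × 225 = 450 mm; section modulus (unit throat) S = 2 × L²/6 = 16880 mm².
Direct shear f_v = P/L_w = 57.7×10³/450 = 128.2 N/mm.
Moment M = P × e = 57.7×10³ × 245 = 14136000 N·mm; bending f_b = M/S = 837.7 N/mm.
f_max = √(f_v² + f_b²) = √(128.2² + 837.7²) = 847.5 N/mm.
φr_n = 0.75 × 0.6 × 620 × (0.707 × 8) = 1578 N/mm → adequate.

f_max ≈ 847 N/mm; adequate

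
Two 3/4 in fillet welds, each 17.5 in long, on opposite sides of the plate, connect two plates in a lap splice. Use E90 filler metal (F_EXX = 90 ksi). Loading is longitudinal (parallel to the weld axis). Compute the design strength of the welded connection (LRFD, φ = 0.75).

Effective throat t_e = 0.707 × 0.75 = 0.5302 in.
Total length L = 35 in; A_we = 0.5302 × 35 = 18.56 in².
F_nw = 0.6 F_EXX = 0.6 × 90 = 54 ksi.
φR_n = 0.75 × 54 × 18.56 = 751.6 kip.

φR_n ≈ 752 kip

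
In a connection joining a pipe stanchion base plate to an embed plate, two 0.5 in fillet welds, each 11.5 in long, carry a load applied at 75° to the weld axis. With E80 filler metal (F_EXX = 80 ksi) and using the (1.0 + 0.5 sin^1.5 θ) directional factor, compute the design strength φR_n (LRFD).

φR_n ≈ 432 kips

t_e = 0.707 × 0.5 = 0.3535 in; A_we = 0.3535 × 23 = 8.13 in².
Directional factor: 1.0 + 0.5 sin^1.5(75°) = 1.475.
F_nw = 0.6 × 80 × 1.475 = 70.78 ksi.
φR_n = 0.75 × 70.78 × 8.13 = 431.6 kips.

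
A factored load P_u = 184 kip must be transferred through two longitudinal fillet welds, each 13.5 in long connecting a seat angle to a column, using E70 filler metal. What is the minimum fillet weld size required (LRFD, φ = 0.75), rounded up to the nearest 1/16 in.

w = 5/16 in

E70XX → F_EXX = 70 ksi.
Total weld length L = 27 in.
Required throat t_e = P_u / (φ × 0.6 F_EXX × L) = 184 / (0.75 × 0.6 × 70 × 27) = 0.2163 in.
Required leg w = t_e / 0.707 = 0.306 in → use 5/16 in.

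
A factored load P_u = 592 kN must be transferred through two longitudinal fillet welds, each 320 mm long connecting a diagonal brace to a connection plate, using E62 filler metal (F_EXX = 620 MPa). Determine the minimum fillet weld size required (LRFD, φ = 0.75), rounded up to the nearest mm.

w = 5 mm

Total weld length L = 640 mm.
Required throat t_e = P_u / (φ × 0.6 F_EXX × L) = 592 / (0.75 × 0.6 × 620 × 640 × 10⁻³) = 3.315 mm.
Required leg w = t_e / 0.707 = 4.689 mm → use 5 mm.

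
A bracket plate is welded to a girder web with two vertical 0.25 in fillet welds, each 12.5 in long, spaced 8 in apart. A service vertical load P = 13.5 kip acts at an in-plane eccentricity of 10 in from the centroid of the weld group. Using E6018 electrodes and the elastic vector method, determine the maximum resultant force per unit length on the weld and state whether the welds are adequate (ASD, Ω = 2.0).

E60XX → F_EXX = 60 ksi.
Total weld length L_w = 25 in. Treat welds as unit-width lines.
Polar moment about centroid: J = 2[d³/12 + d(b/2)²] = 2[12.5³/12 + 12.5×4²] = 725.5 in³.
Direct shear f_v = P/L_w = 13.5 / 25 = 0.54 kip/in (vertical).
Torsion M = P·e = 13.5 × 10 = 135 kip·in.
Critical point at (x, y) = (4, 6.25) from centroid. f_tx = M·y/J = 1.163 kip/in; f_ty = M·x/J = 0.7443 kip/in.
Resultant f_max = √[f_tx² + (f_v + f_ty)²] = √[1.163² + (0.54 + 0.7443)²] = 1.733 kip/in.
Capacity per unit length: r_n/Ω = (1/2.0) × 0.6 × 60 × (0.707 × 0.25) = 3.181 kip/in.
1.733 ≤ 3.181 → adequate.

f_max ≈ 1.73 kip/in; adequate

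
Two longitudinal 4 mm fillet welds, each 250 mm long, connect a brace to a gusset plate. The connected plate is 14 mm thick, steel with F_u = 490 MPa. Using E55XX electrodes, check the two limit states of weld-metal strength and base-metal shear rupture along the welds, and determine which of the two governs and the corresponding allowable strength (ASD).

E55XX → F_EXX = 550 MPa.
t_e = 0.707 × 4 = 2.828 mm; L = 500 mm.
Weld metal: R_n/Ω = (1/2.0) × 0.6 × 550 × 2.828 × 500 × 10⁻³ = 233.3 kN.
Base metal (shear rupture): R_n/Ω = (1/2.0) × 0.6 × 490 × 14 × 500 × 10⁻³ = 1029 kN.
Governing: weld metal.

R_n/Ω ≈ 233 kN (weld metal governs)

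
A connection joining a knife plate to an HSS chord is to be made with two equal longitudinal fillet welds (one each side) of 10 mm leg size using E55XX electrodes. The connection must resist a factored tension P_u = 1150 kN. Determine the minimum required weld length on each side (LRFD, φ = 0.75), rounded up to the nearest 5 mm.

L = 330 mm on each side

E55XX → F_EXX = 550 MPa.
Throat t_e = 0.707 × 10 = 7.07 mm.
φr_n = 0.75 × 0.6 × 550 × 7.07 × 10⁻³ = 1.75 kN/mm.
L_req = P_u / φr_n = 1150 / 1.75 = 657.2 mm total.
Per side: 657.2 / 2 = 328.6 mm.
Round up → use L = 330 mm on each side.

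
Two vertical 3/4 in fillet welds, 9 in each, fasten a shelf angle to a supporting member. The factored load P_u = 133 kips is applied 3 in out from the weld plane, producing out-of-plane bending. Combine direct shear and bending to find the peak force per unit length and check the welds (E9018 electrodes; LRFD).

f_max ≈ 16.5 kip/in; adequate

E90XX → F_EXX = 90 ksi.
L_w = 2 × 9 = 18 in; section modulus (unit throat) S = 2 × L²/6 = 27 in².
Direct shear f_v = P/L_w = 133/18 = 7.389 kip/in.
Moment M = P × e = 133 × 3 = 399 kip·in; bending f_b = M/S = 14.78 kip/in.
f_max = √(f_v² + f_b²) = √(7.389² + 14.78²) = 16.52 kip/in.
φr_n = 0.75 × 0.6 × 90 × (0.707 × 0.75) = 21.48 kip/in → adequate.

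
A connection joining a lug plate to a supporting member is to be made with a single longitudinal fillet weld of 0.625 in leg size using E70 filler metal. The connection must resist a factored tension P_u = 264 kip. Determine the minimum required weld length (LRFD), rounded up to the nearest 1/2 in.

L = 19 in

E70XX → F_EXX = 70 ksi.
Throat t_e = 0.707 × 0.625 = 0.4419 in.
φr_n = 0.75 × 0.6 × 70 × 0.4419 = 13.92 kip/in.
L_req = P_u / φr_n = 264 / 13.92 = 18.97 in total.
Round up → use L = 19 in.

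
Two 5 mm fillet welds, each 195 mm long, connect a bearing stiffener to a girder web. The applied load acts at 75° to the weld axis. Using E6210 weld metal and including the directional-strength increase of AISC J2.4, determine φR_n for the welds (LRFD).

φR_n ≈ 567 kN

E62XX → F_EXX = 620 MPa.
t_e = 0.707 × 5 = 3.535 mm; A_we = 3.535 × 390 = 1379 mm².
Directional factor: 1.0 + 0.5 sin^1.5(75°) = 1.475.
F_nw = 0.6 × 620 × 1.475 = 548.6 MPa.
φR_n = 0.75 × 548.6 × 1379 × 10⁻³ = 567.2 kN.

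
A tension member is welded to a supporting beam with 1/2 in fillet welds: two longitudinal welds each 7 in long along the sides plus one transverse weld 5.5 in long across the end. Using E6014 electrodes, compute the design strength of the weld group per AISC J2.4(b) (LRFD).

E60XX → F_EXX = 60 ksi.
t_e = 0.707 × 0.5 = 0.3535 in.
R_nwl = 0.6 × 60 × 0.3535 × 14 = 178.2 kips (longitudinal, 2 welds).
R_nwt = 0.6 × 60 × 0.3535 × 5.5 = 69.99 kips (transverse, base value).
(i) R_nwl + R_nwt = 248.2 kips; (ii) 0.85 R_nwl + 1.5 R_nwt = 256.4 kips.
R_n = max = 256.4 kips [governs: (ii)]; φR_n = 192.3 kips.

φR_n ≈ 192 kips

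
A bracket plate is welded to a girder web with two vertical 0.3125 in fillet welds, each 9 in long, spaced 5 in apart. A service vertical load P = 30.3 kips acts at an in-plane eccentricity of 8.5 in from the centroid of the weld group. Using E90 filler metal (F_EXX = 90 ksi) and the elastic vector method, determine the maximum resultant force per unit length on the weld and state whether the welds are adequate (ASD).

f_max ≈ 6.65 kip/in; NOT adequate

Total weld length L_w = 18 in. Treat welds as unit-width lines.
Polar moment about centroid: J = 2[d³/12 + d(b/2)²] = 2[9³/12 + 9×2.5²] = 234 in³.
Direct shear f_v = P/L_w = 30.3 / 18 = 1.683 kip/in (vertical).
Torsion M = P·e = 30.3 × 8.5 = 257.55 kip·in.
Critical point at (x, y) = (2.5, 4.5) from centroid. f_tx = M·y/J = 4.953 kip/in; f_ty = M·x/J = 2.752 kip/in.
Resultant f_max = √[f_tx² + (f_v + f_ty)²] = √[4.953² + (1.683 + 2.752)²] = 6.648 kip/in.
Capacity per unit length: r_n/Ω = (1/2.0) × 0.6 × 90 × (0.707 × 0.3125) = 5.965 kip/in.
6.648 > 5.965 → NOT adequate.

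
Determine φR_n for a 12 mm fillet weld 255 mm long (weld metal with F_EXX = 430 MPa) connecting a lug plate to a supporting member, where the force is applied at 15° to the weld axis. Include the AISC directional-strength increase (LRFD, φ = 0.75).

φR_n ≈ 446 kN

t_e = 0.707 × 12 = 8.484 mm; A_we = 8.484 × 255 = 2163 mm².
Directional factor: 1.0 + 0.5 sin^1.5(15°) = 1.066.
F_nw = 0.6 × 430 × 1.066 = 275 MPa.
φR_n = 0.75 × 275 × 2163 × 10⁻³ = 446.2 kN.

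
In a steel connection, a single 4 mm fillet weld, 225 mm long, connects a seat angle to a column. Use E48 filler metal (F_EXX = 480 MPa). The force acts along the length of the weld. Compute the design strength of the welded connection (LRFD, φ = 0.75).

Effective throat t_e = 0.707 × 4 = 2.828 mm.
Total length L = 225 mm; A_we = 2.828 × 225 = 636.3 mm².
F_nw = 0.6 F_EXX = 0.6 × 480 = 288 MPa.
φR_n = 0.75 × 288 × 636.3 × 10⁻³ = 137.4 kN.

φR_n ≈ 137 kN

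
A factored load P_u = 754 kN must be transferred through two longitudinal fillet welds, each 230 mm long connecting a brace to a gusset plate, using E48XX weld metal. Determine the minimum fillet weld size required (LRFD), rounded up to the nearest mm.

E48XX → F_EXX = 480 MPa.
Total weld length L = 460 mm.
Required throat t_e = P_u / (φ × 0.6 F_EXX × L) = 754 / (0.75 × 0.6 × 480 × 460 × 10⁻³) = 7.589 mm.
Required leg w = t_e / 0.707 = 10.73 mm → use 11 mm.

w = 11 mm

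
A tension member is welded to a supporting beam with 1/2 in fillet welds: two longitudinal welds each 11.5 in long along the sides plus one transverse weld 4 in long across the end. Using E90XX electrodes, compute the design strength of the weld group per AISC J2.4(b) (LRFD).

E90XX → F_EXX = 90 ksi.
t_e = 0.707 × 0.5 = 0.3535 in.
R_nwl = 0.6 × 90 × 0.3535 × 23 = 439 kip (longitudinal, 2 welds).
R_nwt = 0.6 × 90 × 0.3535 × 4 = 76.36 kip (transverse, base value).
(i) R_nwl + R_nwt = 515.4 kip; (ii) 0.85 R_nwl + 1.5 R_nwt = 487.7 kip.
R_n = max = 515.4 kip [governs: (i)]; φR_n = 386.6 kip.

φR_n ≈ 387 kip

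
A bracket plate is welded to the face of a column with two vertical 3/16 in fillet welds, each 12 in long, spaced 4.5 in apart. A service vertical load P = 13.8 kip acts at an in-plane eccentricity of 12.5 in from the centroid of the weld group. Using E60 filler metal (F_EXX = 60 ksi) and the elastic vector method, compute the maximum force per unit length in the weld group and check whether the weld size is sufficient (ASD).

Total weld length L_w = 24 in. Treat welds as unit-width lines.
Polar moment about centroid: J = 2[d³/12 + d(b/2)²] = 2[12³/12 + 12×2.25²] = 409.5 in³.
Direct shear f_v = P/L_w = 13.8 / 24 = 0.575 kip/in (vertical).
Torsion M = P·e = 13.8 × 12.5 = 172.5 kip·in.
Critical point at (x, y) = (2.25, 6) from centroid. f_tx = M·y/J = 2.527 kip/in; f_ty = M·x/J = 0.9478 kip/in.
Resultant f_max = √[f_tx² + (f_v + f_ty)²] = √[2.527² + (0.575 + 0.9478)²] = 2.951 kip/in.
Capacity per unit length: r_n/Ω = (1/2.0) × 0.6 × 60 × (0.707 × 0.1875) = 2.386 kip/in.
2.951 > 2.386 → NOT adequate.

f_max ≈ 2.95 kip/in; NOT adequate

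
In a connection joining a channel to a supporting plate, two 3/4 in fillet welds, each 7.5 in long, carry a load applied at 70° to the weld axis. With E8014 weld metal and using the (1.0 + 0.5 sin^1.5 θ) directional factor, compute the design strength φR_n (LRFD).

φR_n ≈ 417 kips

E80XX → F_EXX = 80 ksi.
t_e = 0.707 × 0.75 = 0.5302 in; A_we = 0.5302 × 15 = 7.954 in².
Directional factor: 1.0 + 0.5 sin^1.5(70°) = 1.455.
F_nw = 0.6 × 80 × 1.455 = 69.86 ksi.
φR_n = 0.75 × 69.86 × 7.954 = 416.7 kips.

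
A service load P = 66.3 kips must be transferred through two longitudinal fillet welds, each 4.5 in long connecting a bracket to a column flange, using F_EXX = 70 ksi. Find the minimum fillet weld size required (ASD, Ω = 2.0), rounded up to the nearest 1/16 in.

Total weld length L = 9 in.
Required throat t_e = P × Ω / (0.6 F_EXX × L) = 66.3 × 2.0 / (0.6 × 70 × 9) = 0.3508 in.
Required leg w = t_e / 0.707 = 0.4962 in → use 1/2 in.

w = 1/2 in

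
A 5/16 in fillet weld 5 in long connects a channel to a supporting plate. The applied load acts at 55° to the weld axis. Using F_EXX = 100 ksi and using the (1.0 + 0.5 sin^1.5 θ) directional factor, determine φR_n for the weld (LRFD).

φR_n ≈ 68.1 kip

t_e = 0.707 × 0.3125 = 0.2209 in; A_we = 0.2209 × 5 = 1.105 in².
Directional factor: 1.0 + 0.5 sin^1.5(55°) = 1.371.
F_nw = 0.6 × 100 × 1.371 = 82.24 ksi.
φR_n = 0.75 × 82.24 × 1.105 = 68.14 kip.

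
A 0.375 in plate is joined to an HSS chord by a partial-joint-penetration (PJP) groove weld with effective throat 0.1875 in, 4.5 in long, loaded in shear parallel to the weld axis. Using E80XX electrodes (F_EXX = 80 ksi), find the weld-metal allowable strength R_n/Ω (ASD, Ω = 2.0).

R_n/Ω ≈ 20.2 kip

Effective throat (given) t_e = 0.1875 in.
A_we = 0.1875 × 4.5 = 0.8438 in².
F_nw = 0.6 F_EXX = 48 ksi.
R_n/Ω = (48 × 0.8438) / 2.0 = 20.25 kip.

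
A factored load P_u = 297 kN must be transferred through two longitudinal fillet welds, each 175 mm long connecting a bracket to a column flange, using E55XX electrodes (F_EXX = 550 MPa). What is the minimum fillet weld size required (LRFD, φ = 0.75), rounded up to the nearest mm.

Total weld length L = 350 mm.
Required throat t_e = P_u / (φ × 0.6 F_EXX × L) = 297 / (0.75 × 0.6 × 550 × 350 × 10⁻³) = 3.429 mm.
Required leg w = t_e / 0.707 = 4.849 mm → use 5 mm.

w = 5 mm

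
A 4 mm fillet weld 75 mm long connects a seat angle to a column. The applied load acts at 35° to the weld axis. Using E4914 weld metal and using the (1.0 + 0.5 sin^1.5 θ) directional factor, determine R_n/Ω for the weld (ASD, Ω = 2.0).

R_n/Ω ≈ 38 kN

E49XX → F_EXX = 490 MPa.
t_e = 0.707 × 4 = 2.828 mm; A_we = 2.828 × 75 = 212.1 mm².
Directional factor: 1.0 + 0.5 sin^1.5(35°) = 1.217.
F_nw = 0.6 × 490 × 1.217 = 357.9 MPa.
R_n/Ω = (357.9 × 212.1) / 2.0 × 10⁻³ = 37.95 kN.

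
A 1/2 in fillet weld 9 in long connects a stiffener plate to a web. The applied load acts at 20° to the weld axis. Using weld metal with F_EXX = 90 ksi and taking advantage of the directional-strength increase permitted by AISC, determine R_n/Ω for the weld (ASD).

R_n/Ω ≈ 94.5 kips

t_e = 0.707 × 0.5 = 0.3535 in; A_we = 0.3535 × 9 = 3.181 in².
Directional factor: 1.0 + 0.5 sin^1.5(20°) = 1.1.
F_nw = 0.6 × 90 × 1.1 = 59.4 ksi.
R_n/Ω = (59.4 × 3.181) / 2.0 = 94.49 kips.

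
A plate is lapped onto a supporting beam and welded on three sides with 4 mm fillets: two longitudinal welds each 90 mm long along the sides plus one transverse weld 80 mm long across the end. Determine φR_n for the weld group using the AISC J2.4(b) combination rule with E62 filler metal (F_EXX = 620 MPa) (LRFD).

t_e = 0.707 × 4 = 2.828 mm.
R_nwl = 0.6 × 620 × 2.828 × 180 × 10⁻³ = 189.4 kN (longitudinal, 2 welds).
R_nwt = 0.6 × 620 × 2.828 × 80 × 10⁻³ = 84.16 kN (transverse, base value).
(i) R_nwl + R_nwt = 273.5 kN; (ii) 0.85 R_nwl + 1.5 R_nwt = 287.2 kN.
R_n = max = 287.2 kN [governs: (ii)]; φR_n = 215.4 kN.

φR_n ≈ 215 kN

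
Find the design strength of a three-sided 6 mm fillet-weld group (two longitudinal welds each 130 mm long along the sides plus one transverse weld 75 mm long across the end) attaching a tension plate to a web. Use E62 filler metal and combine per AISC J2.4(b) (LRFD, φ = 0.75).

φR_n ≈ 396 kN

E62XX → F_EXX = 620 MPa.
t_e = 0.707 × 6 = 4.242 mm.
R_nwl = 0.6 × 620 × 4.242 × 260 × 10⁻³ = 410.3 kN (longitudinal, 2 welds).
R_nwt = 0.6 × 620 × 4.242 × 75 × 10⁻³ = 118.4 kN (transverse, base value).
(i) R_nwl + R_nwt = 528.6 kN; (ii) 0.85 R_nwl + 1.5 R_nwt = 526.3 kN.
R_n = max = 528.6 kN [governs: (i)]; φR_n = 396.5 kN.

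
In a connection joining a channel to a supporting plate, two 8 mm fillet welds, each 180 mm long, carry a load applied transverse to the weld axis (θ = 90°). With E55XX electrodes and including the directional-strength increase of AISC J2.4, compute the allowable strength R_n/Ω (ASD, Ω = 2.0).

R_n/Ω ≈ 504 kN

E55XX → F_EXX = 550 MPa.
t_e = 0.707 × 8 = 5.656 mm; A_we = 5.656 × 360 = 2036 mm².
Directional factor: 1.0 + 0.5 sin^1.5(90°) = 1.5.
F_nw = 0.6 × 550 × 1.5 = 495 MPa.
R_n/Ω = (495 × 2036) / 2.0 × 10⁻³ = 503.9 kN.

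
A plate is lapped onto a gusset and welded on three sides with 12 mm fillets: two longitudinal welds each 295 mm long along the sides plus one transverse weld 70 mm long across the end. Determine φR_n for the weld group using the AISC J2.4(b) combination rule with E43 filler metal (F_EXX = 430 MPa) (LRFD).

t_e = 0.707 × 12 = 8.484 mm.
R_nwl = 0.6 × 430 × 8.484 × 590 × 10⁻³ = 1291 kN (longitudinal, 2 welds).
R_nwt = 0.6 × 430 × 8.484 × 70 × 10⁻³ = 153.2 kN (transverse, base value).
(i) R_nwl + R_nwt = 1445 kN; (ii) 0.85 R_nwl + 1.5 R_nwt = 1328 kN.
R_n = max = 1445 kN [governs: (i)]; φR_n = 1083 kN.

φR_n ≈ 1080 kN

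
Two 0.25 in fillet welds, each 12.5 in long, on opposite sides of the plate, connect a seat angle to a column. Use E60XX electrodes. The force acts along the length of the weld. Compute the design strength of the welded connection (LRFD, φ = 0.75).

φR_n ≈ 119 kips

E60XX → F_EXX = 60 ksi.
Effective throat t_e = 0.707 × 0.25 = 0.1767 in.
Total length L = 25 in; A_we = 0.1767 × 25 = 4.419 in².
F_nw = 0.6 F_EXX = 0.6 × 60 = 36 ksi.
φR_n = 0.75 × 36 × 4.419 = 119.3 kips.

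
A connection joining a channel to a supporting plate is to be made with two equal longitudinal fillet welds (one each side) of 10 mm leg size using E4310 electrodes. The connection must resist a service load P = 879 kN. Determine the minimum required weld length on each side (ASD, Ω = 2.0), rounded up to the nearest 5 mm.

L = 485 mm on each side

E43XX → F_EXX = 430 MPa.
Throat t_e = 0.707 × 10 = 7.07 mm.
r_n/Ω = (0.6 × 430 × 7.07) / 2.0 = 912 N/mm = 0.912 kN/mm.
L_req = P / (r_n/Ω) = 879 / 0.912 = 963.8 mm total.
Per side: 963.8 / 2 = 481.9 mm.
Round up → use L = 485 mm on each side.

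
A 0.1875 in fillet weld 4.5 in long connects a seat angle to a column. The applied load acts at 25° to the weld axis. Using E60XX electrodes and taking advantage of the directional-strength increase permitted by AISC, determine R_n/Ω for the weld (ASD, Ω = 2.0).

E60XX → F_EXX = 60 ksi.
t_e = 0.707 × 0.1875 = 0.1326 in; A_we = 0.1326 × 4.5 = 0.5965 in².
Directional factor: 1.0 + 0.5 sin^1.5(25°) = 1.137.
F_nw = 0.6 × 60 × 1.137 = 40.95 ksi.
R_n/Ω = (40.95 × 0.5965) / 2.0 = 12.21 kips.

R_n/Ω ≈ 12.2 kips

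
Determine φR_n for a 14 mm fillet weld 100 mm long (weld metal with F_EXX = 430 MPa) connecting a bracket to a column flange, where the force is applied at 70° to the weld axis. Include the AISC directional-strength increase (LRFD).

t_e = 0.707 × 14 = 9.898 mm; A_we = 9.898 × 100 = 989.8 mm².
Directional factor: 1.0 + 0.5 sin^1.5(70°) = 1.455.
F_nw = 0.6 × 430 × 1.455 = 375.5 MPa.
φR_n = 0.75 × 375.5 × 989.8 × 10⁻³ = 278.8 kN.

φR_n ≈ 279 kN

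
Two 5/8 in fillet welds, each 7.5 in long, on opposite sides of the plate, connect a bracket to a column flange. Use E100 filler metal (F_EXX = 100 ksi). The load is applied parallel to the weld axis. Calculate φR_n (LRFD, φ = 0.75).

Effective throat t_e = 0.707 × 0.625 = 0.4419 in.
Total length L = 15 in; A_we = 0.4419 × 15 = 6.628 in².
F_nw = 0.6 F_EXX = 0.6 × 100 = 60 ksi.
φR_n = 0.75 × 60 × 6.628 = 298.3 kip.

φR_n ≈ 298 kip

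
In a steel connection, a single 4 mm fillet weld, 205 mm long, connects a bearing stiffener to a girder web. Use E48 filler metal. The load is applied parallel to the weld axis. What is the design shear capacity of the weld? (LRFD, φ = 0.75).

φR_n ≈ 125 kN

E48XX → F_EXX = 480 MPa.
Effective throat t_e = 0.707 × 4 = 2.828 mm.
Total length L = 205 mm; A_we = 2.828 × 205 = 579.7 mm².
F_nw = 0.6 F_EXX = 0.6 × 480 = 288 MPa.
φR_n = 0.75 × 288 × 579.7 × 10⁻³ = 125.2 kN.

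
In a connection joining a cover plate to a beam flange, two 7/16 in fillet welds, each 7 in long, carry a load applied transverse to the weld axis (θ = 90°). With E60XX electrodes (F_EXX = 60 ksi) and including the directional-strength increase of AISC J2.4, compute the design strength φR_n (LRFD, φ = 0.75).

t_e = 0.707 × 0.4375 = 0.3093 in; A_we = 0.3093 × 14 = 4.33 in².
Directional factor: 1.0 + 0.5 sin^1.5(90°) = 1.5.
F_nw = 0.6 × 60 × 1.5 = 54 ksi.
φR_n = 0.75 × 54 × 4.33 = 175.4 kip.

φR_n ≈ 175 kip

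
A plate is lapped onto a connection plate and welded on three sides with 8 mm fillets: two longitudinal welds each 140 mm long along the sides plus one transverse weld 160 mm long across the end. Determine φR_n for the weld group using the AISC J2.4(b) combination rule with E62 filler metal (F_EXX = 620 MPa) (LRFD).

t_e = 0.707 × 8 = 5.656 mm.
R_nwl = 0.6 × 620 × 5.656 × 280 × 10⁻³ = 589.1 kN (longitudinal, 2 welds).
R_nwt = 0.6 × 620 × 5.656 × 160 × 10⁻³ = 336.6 kN (transverse, base value).
(i) R_nwl + R_nwt = 925.8 kN; (ii) 0.85 R_nwl + 1.5 R_nwt = 1006 kN.
R_n = max = 1006 kN [governs: (ii)]; φR_n = 754.3 kN.

φR_n ≈ 754 kN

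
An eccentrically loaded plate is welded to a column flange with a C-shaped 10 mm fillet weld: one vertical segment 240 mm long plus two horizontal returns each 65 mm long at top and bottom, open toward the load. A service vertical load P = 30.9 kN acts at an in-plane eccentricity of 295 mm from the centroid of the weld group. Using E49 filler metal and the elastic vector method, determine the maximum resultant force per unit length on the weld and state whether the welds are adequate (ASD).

E49XX → F_EXX = 490 MPa.
Total weld length L_w = 370 mm. Treat welds as unit-width lines.
Centroid: x̄ = 2×65×32.5 / 370 = 11.42 mm from the vertical weld.
Polar moment about centroid: J = I_x + I_y = [240³/12 + 2×65×120²] + [240×11.42² + 2(65³/12 + 65×21.08²)] = 3159000 mm³.
Direct shear f_v = P/L_w = 30.9×10³ / 370 = 83.51 N/mm (vertical).
Torsion M = P·e = 30.9×10³ × 295 = 9115500 N·mm.
Critical point at (x, y) = (53.58, 120) from centroid. f_tx = M·y/J = 346.3 N/mm; f_ty = M·x/J = 154.6 N/mm.
Resultant f_max = √[f_tx² + (f_v + f_ty)²] = √[346.3² + (83.51 + 154.6)²] = 420.3 N/mm.
Capacity per unit length: r_n/Ω = (1/2.0) × 0.6 × 490 × (0.707 × 10) = 1039 N/mm.
420.3 ≤ 1039 → adequate.

f_max ≈ 420 N/mm; adequate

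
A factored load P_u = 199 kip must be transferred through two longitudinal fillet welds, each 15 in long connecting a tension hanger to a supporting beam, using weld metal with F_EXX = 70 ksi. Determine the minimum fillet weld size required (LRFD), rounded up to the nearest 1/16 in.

Total weld length L = 30 in.
Required throat t_e = P_u / (φ × 0.6 F_EXX × L) = 199 / (0.75 × 0.6 × 70 × 30) = 0.2106 in.
Required leg w = t_e / 0.707 = 0.2979 in → use 5/16 in.

w = 5/16 in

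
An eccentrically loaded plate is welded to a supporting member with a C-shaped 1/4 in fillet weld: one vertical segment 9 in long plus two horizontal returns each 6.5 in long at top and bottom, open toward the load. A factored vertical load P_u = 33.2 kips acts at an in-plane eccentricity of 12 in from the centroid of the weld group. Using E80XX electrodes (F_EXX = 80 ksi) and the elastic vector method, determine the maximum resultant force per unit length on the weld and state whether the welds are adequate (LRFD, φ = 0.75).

Total weld length L_w = 22 in. Treat welds as unit-width lines.
Centroid: x̄ = 2×6.5×3.25 / 22 = 1.92 in from the vertical weld.
Polar moment about centroid: J = I_x + I_y = [9³/12 + 2×6.5×4.5²] + [9×1.92² + 2(6.5³/12 + 6.5×1.33²)] = 425.9 in³.
Direct shear f_v = P/L_w = 33.2 / 22 = 1.509 kip/in (vertical).
Torsion M = P·e = 33.2 × 12 = 398.4 kip·in.
Critical point at (x, y) = (4.58, 4.5) from centroid. f_tx = M·y/J = 4.209 kip/in; f_ty = M·x/J = 4.283 kip/in.
Resultant f_max = √[f_tx² + (f_v + f_ty)²] = √[4.209² + (1.509 + 4.283)²] = 7.16 kip/in.
Capacity per unit length: φr_n = 0.75 × 0.6 × 80 × (0.707 × 0.25) = 6.363 kip/in.
7.16 > 6.363 → NOT adequate.

f_max ≈ 7.16 kip/in; NOT adequate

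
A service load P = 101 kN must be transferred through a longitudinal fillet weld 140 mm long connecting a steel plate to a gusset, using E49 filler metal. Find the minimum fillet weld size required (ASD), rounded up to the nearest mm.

E49XX → F_EXX = 490 MPa.
Total weld length L = 140 mm.
Required throat t_e = P × Ω / (0.6 F_EXX × L) = 101 × 2.0 / (0.6 × 490 × 140 × 10⁻³) = 4.908 mm.
Required leg w = t_e / 0.707 = 6.942 mm → use 7 mm.

w = 7 mm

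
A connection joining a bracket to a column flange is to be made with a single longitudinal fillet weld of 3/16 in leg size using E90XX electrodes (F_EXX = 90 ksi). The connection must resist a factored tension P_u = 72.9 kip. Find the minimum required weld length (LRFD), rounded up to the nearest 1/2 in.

Throat t_e = 0.707 × 0.1875 = 0.1326 in.
φr_n = 0.75 × 0.6 × 90 × 0.1326 = 5.369 kip/in.
L_req = P_u / φr_n = 72.9 / 5.369 = 13.58 in total.
Round up → use L = 14 in.

L = 14 in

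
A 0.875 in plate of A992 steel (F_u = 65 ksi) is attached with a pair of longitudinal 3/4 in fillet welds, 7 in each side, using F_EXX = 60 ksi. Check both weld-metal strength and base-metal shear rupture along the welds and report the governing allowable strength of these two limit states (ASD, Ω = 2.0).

t_e = 0.707 × 0.75 = 0.5302 in; L = 14 in.
Weld metal: R_n/Ω = (1/2.0) × 0.6 × 60 × 0.5302 × 14 = 133.6 kip.
Base metal (shear rupture): R_n/Ω = (1/2.0) × 0.6 × 65 × 0.875 × 14 = 238.9 kip.
Governing: weld metal.

R_n/Ω ≈ 134 kip (weld metal governs)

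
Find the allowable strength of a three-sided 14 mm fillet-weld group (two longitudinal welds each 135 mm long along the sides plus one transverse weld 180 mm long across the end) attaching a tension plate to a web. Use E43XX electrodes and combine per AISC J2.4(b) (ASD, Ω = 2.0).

R_n/Ω ≈ 638 kN

E43XX → F_EXX = 430 MPa.
t_e = 0.707 × 14 = 9.898 mm.
R_nwl = 0.6 × 430 × 9.898 × 270 × 10⁻³ = 689.5 kN (longitudinal, 2 welds).
R_nwt = 0.6 × 430 × 9.898 × 180 × 10⁻³ = 459.7 kN (transverse, base value).
(i) R_nwl + R_nwt = 1149 kN; (ii) 0.85 R_nwl + 1.5 R_nwt = 1276 kN.
R_n = max = 1276 kN [governs: (ii)]; R_n/Ω = 637.8 kN.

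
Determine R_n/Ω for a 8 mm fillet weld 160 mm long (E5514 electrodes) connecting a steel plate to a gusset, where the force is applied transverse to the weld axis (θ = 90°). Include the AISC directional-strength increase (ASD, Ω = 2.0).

R_n/Ω ≈ 224 kN

E55XX → F_EXX = 550 MPa.
t_e = 0.707 × 8 = 5.656 mm; A_we = 5.656 × 160 = 905 mm².
Directional factor: 1.0 + 0.5 sin^1.5(90°) = 1.5.
F_nw = 0.6 × 550 × 1.5 = 495 MPa.
R_n/Ω = (495 × 905) / 2.0 × 10⁻³ = 224 kN.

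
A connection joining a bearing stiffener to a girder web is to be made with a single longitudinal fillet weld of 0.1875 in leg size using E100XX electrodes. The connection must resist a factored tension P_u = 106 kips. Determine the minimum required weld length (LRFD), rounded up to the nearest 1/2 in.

L = 18 in

E100XX → F_EXX = 100 ksi.
Throat t_e = 0.707 × 0.1875 = 0.1326 in.
φr_n = 0.75 × 0.6 × 100 × 0.1326 = 5.965 kips/in.
L_req = P_u / φr_n = 106 / 5.965 = 17.77 in total.
Round up → use L = 18 in.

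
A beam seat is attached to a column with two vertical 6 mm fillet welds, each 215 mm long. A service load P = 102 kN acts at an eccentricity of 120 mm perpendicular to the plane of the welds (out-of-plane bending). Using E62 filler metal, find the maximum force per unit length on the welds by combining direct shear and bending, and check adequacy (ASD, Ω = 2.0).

E62XX → F_EXX = 620 MPa.
L_w = 2 × 215 = 430 mm; section modulus (unit throat) S = 2 × L²/6 = 15410 mm².
Direct shear f_v = P/L_w = 102×10³/430 = 237.2 N/mm.
Moment M = P × e = 102×10³ × 120 = 12240000 N·mm; bending f_b = M/S = 794.4 N/mm.
f_max = √(f_v² + f_b²) = √(237.2² + 794.4²) = 829 N/mm.
r_n/Ω = (1/2.0) × 0.6 × 620 × (0.707 × 6) = 789 N/mm → NOT adequate.

f_max ≈ 829 N/mm; NOT adequate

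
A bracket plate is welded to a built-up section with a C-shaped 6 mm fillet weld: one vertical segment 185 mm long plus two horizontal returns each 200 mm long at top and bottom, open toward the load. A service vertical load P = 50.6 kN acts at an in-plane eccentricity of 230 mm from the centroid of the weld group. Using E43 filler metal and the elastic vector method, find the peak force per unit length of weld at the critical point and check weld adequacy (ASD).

f_max ≈ 360 N/mm; adequate

E43XX → F_EXX = 430 MPa.
Total weld length L_w = 585 mm. Treat welds as unit-width lines.
Centroid: x̄ = 2×200×100 / 585 = 68.38 mm from the vertical weld.
Polar moment about centroid: J = I_x + I_y = [185³/12 + 2×200×92.5²] + [185×68.38² + 2(200³/12 + 200×31.62²)] = 6548000 mm³.
Direct shear f_v = P/L_w = 50.6×10³ / 585 = 86.5 N/mm (vertical).
Torsion M = P·e = 50.6×10³ × 230 = 11638000 N·mm.
Critical point at (x, y) = (131.6, 92.5) from centroid. f_tx = M·y/J = 164.4 N/mm; f_ty = M·x/J = 233.9 N/mm.
Resultant f_max = √[f_tx² + (f_v + f_ty)²] = √[164.4² + (86.5 + 233.9)²] = 360.1 N/mm.
Capacity per unit length: r_n/Ω = (1/2.0) × 0.6 × 430 × (0.707 × 6) = 547.2 N/mm.
360.1 ≤ 547.2 → adequate.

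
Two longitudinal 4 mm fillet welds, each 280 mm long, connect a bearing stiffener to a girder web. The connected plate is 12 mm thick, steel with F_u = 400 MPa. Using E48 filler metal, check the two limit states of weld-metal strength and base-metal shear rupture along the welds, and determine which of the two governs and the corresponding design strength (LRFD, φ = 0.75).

φR_n ≈ 342 kN (weld metal governs)

E48XX → F_EXX = 480 MPa.
t_e = 0.707 × 4 = 2.828 mm; L = 560 mm.
Weld metal: φR_n = 0.75 × 0.6 × 480 × 2.828 × 560 × 10⁻³ = 342.1 kN.
Base metal (shear rupture): φR_n = 0.75 × 0.6 × 400 × 12 × 560 × 10⁻³ = 1210 kN.
Governing: weld metal.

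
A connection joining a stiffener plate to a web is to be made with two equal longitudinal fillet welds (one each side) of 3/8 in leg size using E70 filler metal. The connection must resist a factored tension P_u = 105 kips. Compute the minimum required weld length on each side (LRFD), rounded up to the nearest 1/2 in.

L = 6.5 in on each side

E70XX → F_EXX = 70 ksi.
Throat t_e = 0.707 × 0.375 = 0.2651 in.
φr_n = 0.75 × 0.6 × 70 × 0.2651 = 8.351 kips/in.
L_req = P_u / φr_n = 105 / 8.351 = 12.57 in total.
Per side: 12.57 / 2 = 6.286 in.
Round up → use L = 6.5 in on each side.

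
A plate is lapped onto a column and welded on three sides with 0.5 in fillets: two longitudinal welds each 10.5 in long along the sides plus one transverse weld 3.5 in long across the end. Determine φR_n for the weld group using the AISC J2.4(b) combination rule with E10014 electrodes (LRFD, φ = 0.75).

E100XX → F_EXX = 100 ksi.
t_e = 0.707 × 0.5 = 0.3535 in.
R_nwl = 0.6 × 100 × 0.3535 × 21 = 445.4 kip (longitudinal, 2 welds).
R_nwt = 0.6 × 100 × 0.3535 × 3.5 = 74.23 kip (transverse, base value).
(i) R_nwl + R_nwt = 519.6 kip; (ii) 0.85 R_nwl + 1.5 R_nwt = 490 kip.
R_n = max = 519.6 kip [governs: (i)]; φR_n = 389.7 kip.

φR_n ≈ 390 kip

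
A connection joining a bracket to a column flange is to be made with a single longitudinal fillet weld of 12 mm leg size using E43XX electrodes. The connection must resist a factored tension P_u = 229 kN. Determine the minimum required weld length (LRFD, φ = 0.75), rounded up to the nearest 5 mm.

L = 140 mm

E43XX → F_EXX = 430 MPa.
Throat t_e = 0.707 × 12 = 8.484 mm.
φr_n = 0.75 × 0.6 × 430 × 8.484 × 10⁻³ = 1.642 kN/mm.
L_req = P_u / φr_n = 229 / 1.642 = 139.5 mm total.
Round up → use L = 140 mm.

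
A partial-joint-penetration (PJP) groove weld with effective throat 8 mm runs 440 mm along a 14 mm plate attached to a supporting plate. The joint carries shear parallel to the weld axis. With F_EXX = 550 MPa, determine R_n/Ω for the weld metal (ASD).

Effective throat (given) t_e = 8 mm.
A_we = 8 × 440 = 3520 mm².
F_nw = 0.6 F_EXX = 330 MPa.
R_n/Ω = (330 × 3520) / 2.0 × 10⁻³ = 580.8 kN.

R_n/Ω ≈ 581 kN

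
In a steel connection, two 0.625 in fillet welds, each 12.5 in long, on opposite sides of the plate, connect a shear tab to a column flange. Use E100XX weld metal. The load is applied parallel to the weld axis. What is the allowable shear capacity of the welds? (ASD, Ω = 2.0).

R_n/Ω ≈ 331 kip

E100XX → F_EXX = 100 ksi.
Effective throat t_e = 0.707 × 0.625 = 0.4419 in.
Total length L = 25 in; A_we = 0.4419 × 25 = 11.05 in².
F_nw = 0.6 F_EXX = 0.6 × 100 = 60 ksi.
R_n = 60 × 11.05 = 662.8 kip; R_n/Ω = 662.8/2.0 = 331.4 kip.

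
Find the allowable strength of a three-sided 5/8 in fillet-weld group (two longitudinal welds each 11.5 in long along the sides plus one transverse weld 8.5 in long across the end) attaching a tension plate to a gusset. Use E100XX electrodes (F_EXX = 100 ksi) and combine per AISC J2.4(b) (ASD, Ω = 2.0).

t_e = 0.707 × 0.625 = 0.4419 in.
R_nwl = 0.6 × 100 × 0.4419 × 23 = 609.8 kips (longitudinal, 2 welds).
R_nwt = 0.6 × 100 × 0.4419 × 8.5 = 225.4 kips (transverse, base value).
(i) R_nwl + R_nwt = 835.1 kips; (ii) 0.85 R_nwl + 1.5 R_nwt = 856.4 kips.
R_n = max = 856.4 kips [governs: (ii)]; R_n/Ω = 428.2 kips.

R_n/Ω ≈ 428 kips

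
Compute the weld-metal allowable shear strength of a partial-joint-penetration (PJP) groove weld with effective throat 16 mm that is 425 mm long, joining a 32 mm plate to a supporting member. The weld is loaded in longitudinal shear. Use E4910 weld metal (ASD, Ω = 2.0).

E49XX → F_EXX = 490 MPa.
Effective throat (given) t_e = 16 mm.
A_we = 16 × 425 = 6800 mm².
F_nw = 0.6 F_EXX = 294 MPa.
R_n/Ω = (294 × 6800) / 2.0 × 10⁻³ = 999.6 kN.

R_n/Ω ≈ 1000 kN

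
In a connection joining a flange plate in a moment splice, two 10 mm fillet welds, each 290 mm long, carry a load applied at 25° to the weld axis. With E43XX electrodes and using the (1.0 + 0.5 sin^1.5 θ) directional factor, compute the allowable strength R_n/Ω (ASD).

E43XX → F_EXX = 430 MPa.
t_e = 0.707 × 10 = 7.07 mm; A_we = 7.07 × 580 = 4101 mm².
Directional factor: 1.0 + 0.5 sin^1.5(25°) = 1.137.
F_nw = 0.6 × 430 × 1.137 = 293.4 MPa.
R_n/Ω = (293.4 × 4101) / 2.0 × 10⁻³ = 601.6 kN.

R_n/Ω ≈ 602 kN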